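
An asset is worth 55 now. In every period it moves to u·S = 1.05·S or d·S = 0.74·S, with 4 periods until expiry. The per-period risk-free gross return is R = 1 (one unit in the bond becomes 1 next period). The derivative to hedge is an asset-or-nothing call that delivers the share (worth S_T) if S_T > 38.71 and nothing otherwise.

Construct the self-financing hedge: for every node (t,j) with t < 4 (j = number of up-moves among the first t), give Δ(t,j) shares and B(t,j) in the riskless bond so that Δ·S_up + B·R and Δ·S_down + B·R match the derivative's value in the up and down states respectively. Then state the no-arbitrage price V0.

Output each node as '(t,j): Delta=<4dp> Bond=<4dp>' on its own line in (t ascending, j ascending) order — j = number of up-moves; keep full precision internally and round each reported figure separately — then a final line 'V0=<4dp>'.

Since d<R<u, set p* = (R−d)/(u−d) = 0.8387; price each node as the discounted p*-expectation of its children.
Terminal payoffs: V(4,0)=0.0000, V(4,1)=0.0000, V(4,2)=0.0000, V(4,3)=47.1153, V(4,4)=66.8528
  t=3,j=0: stock 22.2873 → up 23.4017 (V=0.0000), down 16.4926 (V=0.0000). Price 0.0000; hedge Δ=0.0000, bond B=0.0000.
  t=3,j=1: stock 31.6239 → up 33.2051 (V=0.0000), down 23.4017 (V=0.0000). Price 0.0000; hedge Δ=0.0000, bond B=0.0000.
  t=3,j=2: stock 44.8717 → up 47.1153 (V=47.1153), down 33.2051 (V=0.0000). Price 39.5161; hedge Δ=3.3871, bond B=-112.4689.
  t=3,j=3: stock 63.6694 → up 66.8528 (V=66.8528), down 47.1153 (V=47.1153). Price 63.6694; hedge Δ=1.0000, bond B=0.0000.
  t=2,j=0: stock 30.1180 → up 31.6239 (V=0.0000), down 22.2873 (V=0.0000). Price 0.0000; hedge Δ=0.0000, bond B=0.0000.
  t=2,j=1: stock 42.7350 → up 44.8717 (V=39.5161), down 31.6239 (V=0.0000). Price 33.1425; hedge Δ=2.9828, bond B=-94.3287.
  t=2,j=2: stock 60.6375 → up 63.6694 (V=63.6694), down 44.8717 (V=39.5161). Price 59.7737; hedge Δ=1.2849, bond B=-18.1401.
  t=1,j=0: stock 40.7000 → up 42.7350 (V=33.1425), down 30.1180 (V=0.0000). Price 27.7970; hedge Δ=2.6268, bond B=-79.1144.
  t=1,j=1: stock 57.7500 → up 60.6375 (V=59.7737), down 42.7350 (V=33.1425). Price 55.4783; hedge Δ=1.4876, bond B=-30.4286.
  t=0,j=0: stock 55.0000 → up 57.7500 (V=55.4783), down 40.7000 (V=27.7970). Price 51.0136; hedge Δ=1.6235, bond B=-38.2812.
Self-financing check: at every node Δ·S+B equals the discounted successor values.

(0,0): Delta=1.6235 Bond=-38.2812
(1,0): Delta=2.6268 Bond=-79.1144
(1,1): Delta=1.4876 Bond=-30.4286
(2,0): Delta=0.0000 Bond=0.0000
(2,1): Delta=2.9828 Bond=-94.3287
(2,2): Delta=1.2849 Bond=-18.1401
(3,0): Delta=0.0000 Bond=0.0000
(3,1): Delta=0.0000 Bond=0.0000
(3,2): Delta=3.3871 Bond=-112.4689
(3,3): Delta=1.0000 Bond=0.0000
V0=51.0136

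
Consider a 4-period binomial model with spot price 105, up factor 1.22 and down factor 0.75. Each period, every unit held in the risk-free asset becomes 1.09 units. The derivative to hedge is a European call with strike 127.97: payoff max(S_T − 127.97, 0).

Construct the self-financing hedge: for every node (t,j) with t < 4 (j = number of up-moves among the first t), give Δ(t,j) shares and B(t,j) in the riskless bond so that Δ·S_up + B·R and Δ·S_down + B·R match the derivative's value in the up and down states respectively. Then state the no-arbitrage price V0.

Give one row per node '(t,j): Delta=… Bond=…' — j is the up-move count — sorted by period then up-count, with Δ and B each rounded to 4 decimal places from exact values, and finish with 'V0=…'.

(0,0): Delta=0.6329 Bond=-41.6970
(1,0): Delta=0.1788 Bond=-9.6905
(1,1): Delta=0.7397 Bond=-59.1224
(2,0): Delta=0.0000 Bond=0.0000
(2,1): Delta=0.2209 Bond=-14.6014
(2,2): Delta=0.8616 Bond=-83.5006
(3,0): Delta=0.0000 Bond=0.0000
(3,1): Delta=0.0000 Bond=0.0000
(3,2): Delta=0.2728 Bond=-22.0008
(3,3): Delta=1.0000 Bond=-117.4037
V0=24.7600

Risk-neutral probability p* = (R−d)/(u−d) = (1.09−0.75)/(1.22−0.75) = 0.7234.
Terminal payoffs: V(4,0)=0.0000, V(4,1)=0.0000, V(4,2)=0.0000, V(4,3)=15.0280, V(4,4)=104.6401
(3,0): S=44.2969. Δ = (V_up−V_dn)/(S_up−S_dn) = (0.0000−0.0000)/(54.0422−33.2227) = 0.0000. V = [p*·0.0000 + (1−p*)·0.0000]/1.09 = 0.0000. B = V − Δ·S = 0.0000.
(3,1): S=72.0562. Δ = (V_up−V_dn)/(S_up−S_dn) = (0.0000−0.0000)/(87.9086−54.0422) = 0.0000. V = [p*·0.0000 + (1−p*)·0.0000]/1.09 = 0.0000. B = V − Δ·S = 0.0000.
(3,2): S=117.2115. Δ = (V_up−V_dn)/(S_up−S_dn) = (15.0280−0.0000)/(142.9980−87.9086) = 0.2728. V = [p*·15.0280 + (1−p*)·0.0000]/1.09 = 9.9737. B = V − Δ·S = -22.0008.
(3,3): S=190.6640. Δ = (V_up−V_dn)/(S_up−S_dn) = (104.6401−15.0280)/(232.6101−142.9980) = 1.0000. V = [p*·104.6401 + (1−p*)·15.0280]/1.09 = 73.2604. B = V − Δ·S = -117.4037.
(2,0): S=59.0625. Δ = (V_up−V_dn)/(S_up−S_dn) = (0.0000−0.0000)/(72.0562−44.2969) = 0.0000. V = [p*·0.0000 + (1−p*)·0.0000]/1.09 = 0.0000. B = V − Δ·S = 0.0000.
(2,1): S=96.0750. Δ = (V_up−V_dn)/(S_up−S_dn) = (9.9737−0.0000)/(117.2115−72.0562) = 0.2209. V = [p*·9.9737 + (1−p*)·0.0000]/1.09 = 6.6193. B = V − Δ·S = -14.6014.
(2,2): S=156.2820. Δ = (V_up−V_dn)/(S_up−S_dn) = (73.2604−9.9737)/(190.6640−117.2115) = 0.8616. V = [p*·73.2604 + (1−p*)·9.9737]/1.09 = 51.1519. B = V − Δ·S = -83.5006.
(1,0): S=78.7500. Δ = (V_up−V_dn)/(S_up−S_dn) = (6.6193−0.0000)/(96.0750−59.0625) = 0.1788. V = [p*·6.6193 + (1−p*)·0.0000]/1.09 = 4.3930. B = V − Δ·S = -9.6905.
(1,1): S=128.1000. Δ = (V_up−V_dn)/(S_up−S_dn) = (51.1519−6.6193)/(156.2820−96.0750) = 0.7397. V = [p*·51.1519 + (1−p*)·6.6193]/1.09 = 35.6278. B = V − Δ·S = -59.1224.
(0,0): S=105.0000. Δ = (V_up−V_dn)/(S_up−S_dn) = (35.6278−4.3930)/(128.1000−78.7500) = 0.6329. V = [p*·35.6278 + (1−p*)·4.3930]/1.09 = 24.7600. B = V − Δ·S = -41.6970.
Each (Δ,B) replicates both successor values, so the strategy is self-financing and V0 is arbitrage-free.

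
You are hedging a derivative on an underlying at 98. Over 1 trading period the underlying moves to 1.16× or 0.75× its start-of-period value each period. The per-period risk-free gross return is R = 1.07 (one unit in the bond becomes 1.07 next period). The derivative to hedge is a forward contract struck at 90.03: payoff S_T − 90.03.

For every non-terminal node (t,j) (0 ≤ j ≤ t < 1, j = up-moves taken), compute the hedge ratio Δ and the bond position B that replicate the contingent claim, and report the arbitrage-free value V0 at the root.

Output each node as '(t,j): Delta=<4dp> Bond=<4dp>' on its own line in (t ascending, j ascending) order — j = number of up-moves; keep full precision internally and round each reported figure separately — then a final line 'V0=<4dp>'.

(0,0): Delta=1.0000 Bond=-84.1402
V0=13.8598

Since d<R<u, set p* = (R−d)/(u−d) = 0.7805; price each node as the discounted p*-expectation of its children.
Payoff layer (t=1): V(1,0)=-16.5300, V(1,1)=23.6500
  t=0,j=0: stock 98.0000 → up 113.6800 (V=23.6500), down 73.5000 (V=-16.5300). Price 13.8598; hedge Δ=1.0000, bond B=-84.1402.
Self-financing check: at every node Δ·S+B equals the discounted successor values.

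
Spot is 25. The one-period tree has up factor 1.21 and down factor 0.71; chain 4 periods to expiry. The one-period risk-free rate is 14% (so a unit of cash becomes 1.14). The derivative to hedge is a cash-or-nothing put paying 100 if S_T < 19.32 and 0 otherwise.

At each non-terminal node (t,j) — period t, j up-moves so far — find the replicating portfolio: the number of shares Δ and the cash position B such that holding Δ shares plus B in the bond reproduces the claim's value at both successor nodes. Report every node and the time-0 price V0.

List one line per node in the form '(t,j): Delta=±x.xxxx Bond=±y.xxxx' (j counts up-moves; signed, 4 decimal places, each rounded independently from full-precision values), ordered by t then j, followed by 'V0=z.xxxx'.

(0,0): Delta=-1.6773 Bond=47.6649
(1,0): Delta=-6.4124 Bond=138.3848
(1,1): Delta=-1.2250 Bond=40.6560
(2,0): Delta=0.0000 Bond=76.9468
(2,1): Delta=-7.0249 Bond=170.9141
(2,2): Delta=-0.6710 Bond=26.0696
(3,0): Delta=0.0000 Bond=87.7193
(3,1): Delta=0.0000 Bond=87.7193
(3,2): Delta=-7.6959 Bond=212.2807
(3,3): Delta=0.0000 Bond=0.0000
V0=5.7314

The replicating-portfolio and risk-neutral prices coincide; use p* = (1.14−0.71)/(1.21−0.71) = 0.8600 for the latter.
Terminal values V(4,·): V(4,0)=100.0000, V(4,1)=100.0000, V(4,2)=100.0000, V(4,3)=0.0000, V(4,4)=0.0000
Node (3,0) S=8.9478: V=(p*·100.0000+(1−p*)·100.0000)/1.14=87.7193; Δ=(100.0000−100.0000)/(10.8268−6.3529)=0.0000; B=V−Δ·S=87.7193
Node (3,1) S=15.2490: V=(p*·100.0000+(1−p*)·100.0000)/1.14=87.7193; Δ=(100.0000−100.0000)/(18.4513−10.8268)=0.0000; B=V−Δ·S=87.7193
Node (3,2) S=25.9878: V=(p*·0.0000+(1−p*)·100.0000)/1.14=12.2807; Δ=(0.0000−100.0000)/(31.4452−18.4513)=-7.6959; B=V−Δ·S=212.2807
Node (3,3) S=44.2890: V=(p*·0.0000+(1−p*)·0.0000)/1.14=0.0000; Δ=(0.0000−0.0000)/(53.5897−31.4452)=0.0000; B=V−Δ·S=0.0000
Node (2,0) S=12.6025: V=(p*·87.7193+(1−p*)·87.7193)/1.14=76.9468; Δ=(87.7193−87.7193)/(15.2490−8.9478)=0.0000; B=V−Δ·S=76.9468
Node (2,1) S=21.4775: V=(p*·12.2807+(1−p*)·87.7193)/1.14=20.0369; Δ=(12.2807−87.7193)/(25.9878−15.2490)=-7.0249; B=V−Δ·S=170.9141
Node (2,2) S=36.6025: V=(p*·0.0000+(1−p*)·12.2807)/1.14=1.5082; Δ=(0.0000−12.2807)/(44.2890−25.9878)=-0.6710; B=V−Δ·S=26.0696
Node (1,0) S=17.7500: V=(p*·20.0369+(1−p*)·76.9468)/1.14=24.5652; Δ=(20.0369−76.9468)/(21.4775−12.6025)=-6.4124; B=V−Δ·S=138.3848
Node (1,1) S=30.2500: V=(p*·1.5082+(1−p*)·20.0369)/1.14=3.5984; Δ=(1.5082−20.0369)/(36.6025−21.4775)=-1.2250; B=V−Δ·S=40.6560
Node (0,0) S=25.0000: V=(p*·3.5984+(1−p*)·24.5652)/1.14=5.7314; Δ=(3.5984−24.5652)/(30.2500−17.7500)=-1.6773; B=V−Δ·S=47.6649
Root portfolio cost Δ·25+B reproduces V0=5.7314.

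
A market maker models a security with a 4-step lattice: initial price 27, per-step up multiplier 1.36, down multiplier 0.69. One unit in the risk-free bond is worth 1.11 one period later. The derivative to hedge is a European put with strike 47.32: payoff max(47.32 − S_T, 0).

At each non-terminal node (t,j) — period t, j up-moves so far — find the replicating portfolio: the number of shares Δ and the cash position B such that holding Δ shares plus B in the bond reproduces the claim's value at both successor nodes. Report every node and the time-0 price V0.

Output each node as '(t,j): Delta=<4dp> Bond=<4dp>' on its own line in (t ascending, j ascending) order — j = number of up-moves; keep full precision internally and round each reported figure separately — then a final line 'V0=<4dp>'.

Since d<R<u, set p* = (R−d)/(u−d) = 0.6269; price each node as the discounted p*-expectation of its children.
At expiry t=4: V(4,0)=41.1999, V(4,1)=35.2571, V(4,2)=23.5439, V(4,3)=0.4571, V(4,4)=0.0000
(3,0): S=8.8697. Δ = (V_up−V_dn)/(S_up−S_dn) = (35.2571−41.1999)/(12.0629−6.1201) = -1.0000. V = [p*·35.2571 + (1−p*)·41.1999]/1.11 = 33.7609. B = V − Δ·S = 42.6306.
(3,1): S=17.4824. Δ = (V_up−V_dn)/(S_up−S_dn) = (23.5439−35.2571)/(23.7761−12.0629) = -1.0000. V = [p*·23.5439 + (1−p*)·35.2571]/1.11 = 25.1482. B = V − Δ·S = 42.6306.
(3,2): S=34.4580. Δ = (V_up−V_dn)/(S_up−S_dn) = (0.4571−23.5439)/(46.8629−23.7761) = -1.0000. V = [p*·0.4571 + (1−p*)·23.5439]/1.11 = 8.1726. B = V − Δ·S = 42.6306.
(3,3): S=67.9173. Δ = (V_up−V_dn)/(S_up−S_dn) = (0.0000−0.4571)/(92.3675−46.8629) = -0.0100. V = [p*·0.0000 + (1−p*)·0.4571]/1.11 = 0.1536. B = V − Δ·S = 0.8358.
(2,0): S=12.8547. Δ = (V_up−V_dn)/(S_up−S_dn) = (25.1482−33.7609)/(17.4824−8.8697) = -1.0000. V = [p*·25.1482 + (1−p*)·33.7609]/1.11 = 25.5513. B = V − Δ·S = 38.4060.
(2,1): S=25.3368. Δ = (V_up−V_dn)/(S_up−S_dn) = (8.1726−25.1482)/(34.4580−17.4824) = -1.0000. V = [p*·8.1726 + (1−p*)·25.1482]/1.11 = 13.0692. B = V − Δ·S = 38.4060.
(2,2): S=49.9392. Δ = (V_up−V_dn)/(S_up−S_dn) = (0.1536−8.1726)/(67.9173−34.4580) = -0.2397. V = [p*·0.1536 + (1−p*)·8.1726]/1.11 = 2.8340. B = V − Δ·S = 14.8026.
(1,0): S=18.6300. Δ = (V_up−V_dn)/(S_up−S_dn) = (13.0692−25.5513)/(25.3368−12.8547) = -1.0000. V = [p*·13.0692 + (1−p*)·25.5513]/1.11 = 15.9700. B = V − Δ·S = 34.6000.
(1,1): S=36.7200. Δ = (V_up−V_dn)/(S_up−S_dn) = (2.8340−13.0692)/(49.9392−25.3368) = -0.4160. V = [p*·2.8340 + (1−p*)·13.0692]/1.11 = 5.9938. B = V − Δ·S = 21.2701.
(0,0): S=27.0000. Δ = (V_up−V_dn)/(S_up−S_dn) = (5.9938−15.9700)/(36.7200−18.6300) = -0.5515. V = [p*·5.9938 + (1−p*)·15.9700]/1.11 = 8.7534. B = V − Δ·S = 23.6432.
Check: Δ(0,0)·S0 + B(0,0) = 8.7534 = V0.

(0,0): Delta=-0.5515 Bond=23.6432
(1,0): Delta=-1.0000 Bond=34.6000
(1,1): Delta=-0.4160 Bond=21.2701
(2,0): Delta=-1.0000 Bond=38.4060
(2,1): Delta=-1.0000 Bond=38.4060
(2,2): Delta=-0.2397 Bond=14.8026
(3,0): Delta=-1.0000 Bond=42.6306
(3,1): Delta=-1.0000 Bond=42.6306
(3,2): Delta=-1.0000 Bond=42.6306
(3,3): Delta=-0.0100 Bond=0.8358
V0=8.7534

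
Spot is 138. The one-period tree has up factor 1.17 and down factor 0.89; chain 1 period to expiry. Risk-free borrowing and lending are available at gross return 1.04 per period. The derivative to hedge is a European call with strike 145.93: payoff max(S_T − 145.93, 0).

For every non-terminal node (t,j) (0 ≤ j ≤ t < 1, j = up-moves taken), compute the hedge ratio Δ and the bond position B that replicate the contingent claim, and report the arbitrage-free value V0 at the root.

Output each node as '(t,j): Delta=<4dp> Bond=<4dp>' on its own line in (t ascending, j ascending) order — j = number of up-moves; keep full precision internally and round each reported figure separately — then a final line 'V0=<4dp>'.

Risk-neutral probability p* = (R−d)/(u−d) = (1.04−0.89)/(1.17−0.89) = 0.5357.
Terminal payoffs: V(1,0)=0.0000, V(1,1)=15.5300
(0,0): S=138.0000. Δ = (V_up−V_dn)/(S_up−S_dn) = (15.5300−0.0000)/(161.4600−122.8200) = 0.4019. V = [p*·15.5300 + (1−p*)·0.0000]/1.04 = 7.9997. B = V − Δ·S = -47.4646.
Root portfolio cost Δ·138+B reproduces V0=7.9997.

(0,0): Delta=0.4019 Bond=-47.4646
V0=7.9997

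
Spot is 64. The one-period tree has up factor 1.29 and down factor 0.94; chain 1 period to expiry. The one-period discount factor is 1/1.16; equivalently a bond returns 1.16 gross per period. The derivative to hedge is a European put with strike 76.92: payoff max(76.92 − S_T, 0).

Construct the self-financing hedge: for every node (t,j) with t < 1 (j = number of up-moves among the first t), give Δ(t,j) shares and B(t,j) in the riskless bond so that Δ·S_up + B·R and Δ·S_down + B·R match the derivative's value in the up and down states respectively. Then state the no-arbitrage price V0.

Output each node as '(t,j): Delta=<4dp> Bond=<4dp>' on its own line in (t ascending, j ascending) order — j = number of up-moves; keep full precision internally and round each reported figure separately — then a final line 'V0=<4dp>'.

Under the risk-neutral measure, an up-move has probability p* = (R−d)/(u−d) = 0.6286 and values discount at R = 1.16.
Terminal values V(1,·): V(1,0)=16.7600, V(1,1)=0.0000
Node (0,0) S=64.0000: V=(p*·0.0000+(1−p*)·16.7600)/1.16=5.3665; Δ=(0.0000−16.7600)/(82.5600−60.1600)=-0.7482; B=V−Δ·S=53.2522
Self-financing check: at every node Δ·S+B equals the discounted successor values.

(0,0): Delta=-0.7482 Bond=53.2522
V0=5.3665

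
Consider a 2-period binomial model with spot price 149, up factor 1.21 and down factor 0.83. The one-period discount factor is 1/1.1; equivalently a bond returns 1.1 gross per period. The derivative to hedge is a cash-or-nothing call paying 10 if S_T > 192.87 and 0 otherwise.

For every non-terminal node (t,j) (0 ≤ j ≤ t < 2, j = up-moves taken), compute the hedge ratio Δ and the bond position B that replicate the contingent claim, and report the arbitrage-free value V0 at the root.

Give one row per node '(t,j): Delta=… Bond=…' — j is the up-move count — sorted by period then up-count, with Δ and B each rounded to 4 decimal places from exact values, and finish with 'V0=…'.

(0,0): Delta=0.1141 Bond=-12.8259
(1,0): Delta=0.0000 Bond=0.0000
(1,1): Delta=0.1460 Bond=-19.8565
V0=4.1723

The replicating-portfolio and risk-neutral prices coincide; use p* = (1.1−0.83)/(1.21−0.83) = 0.7105 for the latter.
At expiry t=2: V(2,0)=0.0000, V(2,1)=0.0000, V(2,2)=10.0000
(1,0): S=123.6700. Δ = (V_up−V_dn)/(S_up−S_dn) = (0.0000−0.0000)/(149.6407−102.6461) = 0.0000. V = [p*·0.0000 + (1−p*)·0.0000]/1.1 = 0.0000. B = V − Δ·S = 0.0000.
(1,1): S=180.2900. Δ = (V_up−V_dn)/(S_up−S_dn) = (10.0000−0.0000)/(218.1509−149.6407) = 0.1460. V = [p*·10.0000 + (1−p*)·0.0000]/1.1 = 6.4593. B = V − Δ·S = -19.8565.
(0,0): S=149.0000. Δ = (V_up−V_dn)/(S_up−S_dn) = (6.4593−0.0000)/(180.2900−123.6700) = 0.1141. V = [p*·6.4593 + (1−p*)·0.0000]/1.1 = 4.1723. B = V − Δ·S = -12.8259.
Root portfolio cost Δ·149+B reproduces V0=4.1723.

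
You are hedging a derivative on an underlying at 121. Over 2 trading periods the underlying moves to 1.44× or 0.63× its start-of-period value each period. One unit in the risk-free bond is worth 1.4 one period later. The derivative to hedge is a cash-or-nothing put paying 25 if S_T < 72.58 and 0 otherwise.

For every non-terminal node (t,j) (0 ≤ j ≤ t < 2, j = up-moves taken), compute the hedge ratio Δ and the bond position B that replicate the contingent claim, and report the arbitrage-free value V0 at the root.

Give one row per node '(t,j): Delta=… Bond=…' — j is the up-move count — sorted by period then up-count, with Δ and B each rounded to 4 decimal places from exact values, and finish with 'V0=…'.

Risk-neutral probability p* = (R−d)/(u−d) = (1.4−0.63)/(1.44−0.63) = 0.9506.
Terminal payoffs: V(2,0)=25.0000, V(2,1)=0.0000, V(2,2)=0.0000
  t=1,j=0: stock 76.2300 → up 109.7712 (V=0.0000), down 48.0249 (V=25.0000). Price 0.8818; hedge Δ=-0.4049, bond B=31.7460.
  t=1,j=1: stock 174.2400 → up 250.9056 (V=0.0000), down 109.7712 (V=0.0000). Price 0.0000; hedge Δ=0.0000, bond B=0.0000.
  t=0,j=0: stock 121.0000 → up 174.2400 (V=0.0000), down 76.2300 (V=0.8818). Price 0.0311; hedge Δ=-0.0090, bond B=1.1198.
Root portfolio cost Δ·121+B reproduces V0=0.0311.

(0,0): Delta=-0.0090 Bond=1.1198
(1,0): Delta=-0.4049 Bond=31.7460
(1,1): Delta=0.0000 Bond=0.0000
V0=0.0311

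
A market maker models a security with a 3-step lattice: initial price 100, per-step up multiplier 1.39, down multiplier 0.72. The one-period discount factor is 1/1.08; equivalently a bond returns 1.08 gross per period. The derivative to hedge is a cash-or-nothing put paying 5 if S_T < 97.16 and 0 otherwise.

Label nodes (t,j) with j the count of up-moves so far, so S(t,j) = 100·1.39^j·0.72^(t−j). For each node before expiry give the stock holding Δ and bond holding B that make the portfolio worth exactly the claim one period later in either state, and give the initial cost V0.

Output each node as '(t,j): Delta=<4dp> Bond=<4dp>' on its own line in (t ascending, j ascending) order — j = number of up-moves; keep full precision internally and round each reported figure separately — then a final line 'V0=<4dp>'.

Under the risk-neutral measure, an up-move has probability p* = (R−d)/(u−d) = 0.5373 and values discount at R = 1.08.
Terminal values V(3,·): V(3,0)=5.0000, V(3,1)=5.0000, V(3,2)=0.0000, V(3,3)=0.0000
(2,0): S=51.8400. Δ = (V_up−V_dn)/(S_up−S_dn) = (5.0000−5.0000)/(72.0576−37.3248) = 0.0000. V = [p*·5.0000 + (1−p*)·5.0000]/1.08 = 4.6296. B = V − Δ·S = 4.6296.
(2,1): S=100.0800. Δ = (V_up−V_dn)/(S_up−S_dn) = (0.0000−5.0000)/(139.1112−72.0576) = -0.0746. V = [p*·0.0000 + (1−p*)·5.0000]/1.08 = 2.1421. B = V − Δ·S = 9.6048.
(2,2): S=193.2100. Δ = (V_up−V_dn)/(S_up−S_dn) = (0.0000−0.0000)/(268.5619−139.1112) = 0.0000. V = [p*·0.0000 + (1−p*)·0.0000]/1.08 = 0.0000. B = V − Δ·S = 0.0000.
(1,0): S=72.0000. Δ = (V_up−V_dn)/(S_up−S_dn) = (2.1421−4.6296)/(100.0800−51.8400) = -0.0516. V = [p*·2.1421 + (1−p*)·4.6296]/1.08 = 3.0491. B = V − Δ·S = 6.7619.
(1,1): S=139.0000. Δ = (V_up−V_dn)/(S_up−S_dn) = (0.0000−2.1421)/(193.2100−100.0800) = -0.0230. V = [p*·0.0000 + (1−p*)·2.1421]/1.08 = 0.9177. B = V − Δ·S = 4.1148.
(0,0): S=100.0000. Δ = (V_up−V_dn)/(S_up−S_dn) = (0.9177−3.0491)/(139.0000−72.0000) = -0.0318. V = [p*·0.9177 + (1−p*)·3.0491]/1.08 = 1.7628. B = V − Δ·S = 4.9440.
Each (Δ,B) replicates both successor values, so the strategy is self-financing and V0 is arbitrage-free.

(0,0): Delta=-0.0318 Bond=4.9440
(1,0): Delta=-0.0516 Bond=6.7619
(1,1): Delta=-0.0230 Bond=4.1148
(2,0): Delta=0.0000 Bond=4.6296
(2,1): Delta=-0.0746 Bond=9.6048
(2,2): Delta=0.0000 Bond=0.0000
V0=1.7628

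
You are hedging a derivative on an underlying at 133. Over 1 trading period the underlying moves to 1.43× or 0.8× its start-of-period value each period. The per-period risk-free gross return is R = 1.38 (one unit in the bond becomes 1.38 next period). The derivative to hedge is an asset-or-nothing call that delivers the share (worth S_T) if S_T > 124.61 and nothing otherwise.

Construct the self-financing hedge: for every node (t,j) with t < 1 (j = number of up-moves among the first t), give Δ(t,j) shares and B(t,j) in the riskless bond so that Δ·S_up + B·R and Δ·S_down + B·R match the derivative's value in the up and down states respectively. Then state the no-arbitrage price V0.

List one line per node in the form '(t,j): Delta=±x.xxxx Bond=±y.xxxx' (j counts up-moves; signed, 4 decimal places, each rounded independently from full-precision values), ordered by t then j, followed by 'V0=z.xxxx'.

Risk-neutral probability p* = (R−d)/(u−d) = (1.38−0.8)/(1.43−0.8) = 0.9206.
Terminal values V(1,·): V(1,0)=0.0000, V(1,1)=190.1900
Node (0,0) S=133.0000: V=(p*·190.1900+(1−p*)·0.0000)/1.38=126.8808; Δ=(190.1900−0.0000)/(190.1900−106.4000)=2.2698; B=V−Δ·S=-175.0081
Root portfolio cost Δ·133+B reproduces V0=126.8808.

(0,0): Delta=2.2698 Bond=-175.0081
V0=126.8808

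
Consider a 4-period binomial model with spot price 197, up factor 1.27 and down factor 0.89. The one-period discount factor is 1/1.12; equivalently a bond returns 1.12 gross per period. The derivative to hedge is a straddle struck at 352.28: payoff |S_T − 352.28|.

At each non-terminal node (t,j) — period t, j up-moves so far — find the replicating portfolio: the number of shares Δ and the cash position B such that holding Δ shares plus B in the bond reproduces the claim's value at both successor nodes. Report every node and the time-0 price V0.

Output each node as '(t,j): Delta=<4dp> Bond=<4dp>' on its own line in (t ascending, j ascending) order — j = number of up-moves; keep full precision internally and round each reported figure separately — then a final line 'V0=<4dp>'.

No-arbitrage ⇒ martingale measure with p* = (R−d)/(u−d) = 0.6053.
Terminal payoffs: V(4,0)=228.6778, V(4,1)=175.9038, V(4,2)=100.5971, V(4,3)=6.8630, V(4,4)=160.2049
Node (3,0) S=138.8789: V=(p*·175.9038+(1−p*)·228.6778)/1.12=175.6568; Δ=(175.9038−228.6778)/(176.3762−123.6022)=-1.0000; B=V−Δ·S=314.5357
Node (3,1) S=198.1755: V=(p*·100.5971+(1−p*)·175.9038)/1.12=116.3602; Δ=(100.5971−175.9038)/(251.6829−176.3762)=-1.0000; B=V−Δ·S=314.5357
Node (3,2) S=282.7898: V=(p*·6.8630+(1−p*)·100.5971)/1.12=39.1637; Δ=(6.8630−100.5971)/(359.1430−251.6829)=-0.8723; B=V−Δ·S=285.8324
Node (3,3) S=403.5315: V=(p*·160.2049+(1−p*)·6.8630)/1.12=88.9957; Δ=(160.2049−6.8630)/(512.4849−359.1430)=1.0000; B=V−Δ·S=-314.5357
Node (2,0) S=156.0437: V=(p*·116.3602+(1−p*)·175.6568)/1.12=124.7918; Δ=(116.3602−175.6568)/(198.1755−138.8789)=-1.0000; B=V−Δ·S=280.8355
Node (2,1) S=222.6691: V=(p*·39.1637+(1−p*)·116.3602)/1.12=62.1750; Δ=(39.1637−116.3602)/(282.7898−198.1755)=-0.9123; B=V−Δ·S=265.3238
Node (2,2) S=317.7413: V=(p*·88.9957+(1−p*)·39.1637)/1.12=61.8975; Δ=(88.9957−39.1637)/(403.5315−282.7898)=0.4127; B=V−Δ·S=-69.2395
Node (1,0) S=175.3300: V=(p*·62.1750+(1−p*)·124.7918)/1.12=77.5823; Δ=(62.1750−124.7918)/(222.6691−156.0437)=-0.9398; B=V−Δ·S=242.3632
Node (1,1) S=250.1900: V=(p*·61.8975+(1−p*)·62.1750)/1.12=55.3634; Δ=(61.8975−62.1750)/(317.7413−222.6691)=-0.0029; B=V−Δ·S=56.0937
Node (0,0) S=197.0000: V=(p*·55.3634+(1−p*)·77.5823)/1.12=57.2625; Δ=(55.3634−77.5823)/(250.1900−175.3300)=-0.2968; B=V−Δ·S=115.7332
Check: Δ(0,0)·S0 + B(0,0) = 57.2625 = V0.

(0,0): Delta=-0.2968 Bond=115.7332
(1,0): Delta=-0.9398 Bond=242.3632
(1,1): Delta=-0.0029 Bond=56.0937
(2,0): Delta=-1.0000 Bond=280.8355
(2,1): Delta=-0.9123 Bond=265.3238
(2,2): Delta=0.4127 Bond=-69.2395
(3,0): Delta=-1.0000 Bond=314.5357
(3,1): Delta=-1.0000 Bond=314.5357
(3,2): Delta=-0.8723 Bond=285.8324
(3,3): Delta=1.0000 Bond=-314.5357
V0=57.2625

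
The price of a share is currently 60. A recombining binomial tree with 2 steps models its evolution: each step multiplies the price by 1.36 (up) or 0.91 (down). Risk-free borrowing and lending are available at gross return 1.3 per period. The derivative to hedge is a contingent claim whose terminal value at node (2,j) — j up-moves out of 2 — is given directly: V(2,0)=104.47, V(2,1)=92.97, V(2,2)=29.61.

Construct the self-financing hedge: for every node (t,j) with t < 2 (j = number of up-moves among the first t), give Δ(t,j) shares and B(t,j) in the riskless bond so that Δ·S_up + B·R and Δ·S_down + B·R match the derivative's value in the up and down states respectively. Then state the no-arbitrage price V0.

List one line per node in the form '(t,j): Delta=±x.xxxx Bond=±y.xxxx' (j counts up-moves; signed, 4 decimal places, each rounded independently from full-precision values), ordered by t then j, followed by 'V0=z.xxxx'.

Risk-neutral probability p* = (R−d)/(u−d) = (1.3−0.91)/(1.36−0.91) = 0.8667.
Terminal payoffs: V(2,0)=104.4700, V(2,1)=92.9700, V(2,2)=29.6100
Node (1,0) S=54.6000: V=(p*·92.9700+(1−p*)·104.4700)/1.3=72.6949; Δ=(92.9700−104.4700)/(74.2560−49.6860)=-0.4681; B=V−Δ·S=98.2504
Node (1,1) S=81.6000: V=(p*·29.6100+(1−p*)·92.9700)/1.3=29.2754; Δ=(29.6100−92.9700)/(110.9760−74.2560)=-1.7255; B=V−Δ·S=170.0754
Node (0,0) S=60.0000: V=(p*·29.2754+(1−p*)·72.6949)/1.3=26.9728; Δ=(29.2754−72.6949)/(81.6000−54.6000)=-1.6081; B=V−Δ·S=123.4606
Each (Δ,B) replicates both successor values, so the strategy is self-financing and V0 is arbitrage-free.

(0,0): Delta=-1.6081 Bond=123.4606
(1,0): Delta=-0.4681 Bond=98.2504
(1,1): Delta=-1.7255 Bond=170.0754
V0=26.9728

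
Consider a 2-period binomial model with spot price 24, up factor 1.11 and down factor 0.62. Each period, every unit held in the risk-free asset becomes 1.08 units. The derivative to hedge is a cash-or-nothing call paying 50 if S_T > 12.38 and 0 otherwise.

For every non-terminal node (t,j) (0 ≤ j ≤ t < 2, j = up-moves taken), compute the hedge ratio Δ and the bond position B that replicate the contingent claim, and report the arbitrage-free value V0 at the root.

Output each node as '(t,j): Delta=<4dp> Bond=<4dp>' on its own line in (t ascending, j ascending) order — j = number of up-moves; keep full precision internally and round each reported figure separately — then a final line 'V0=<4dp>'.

(0,0): Delta=0.2410 Bond=36.9216
(1,0): Delta=6.8576 Bond=-58.5790
(1,1): Delta=0.0000 Bond=46.2963
V0=42.7063

The replicating-portfolio and risk-neutral prices coincide; use p* = (1.08−0.62)/(1.11−0.62) = 0.9388 for the latter.
Terminal payoffs: V(2,0)=0.0000, V(2,1)=50.0000, V(2,2)=50.0000
(1,0): S=14.8800. Δ = (V_up−V_dn)/(S_up−S_dn) = (50.0000−0.0000)/(16.5168−9.2256) = 6.8576. V = [p*·50.0000 + (1−p*)·0.0000]/1.08 = 43.4618. B = V − Δ·S = -58.5790.
(1,1): S=26.6400. Δ = (V_up−V_dn)/(S_up−S_dn) = (50.0000−50.0000)/(29.5704−16.5168) = 0.0000. V = [p*·50.0000 + (1−p*)·50.0000]/1.08 = 46.2963. B = V − Δ·S = 46.2963.
(0,0): S=24.0000. Δ = (V_up−V_dn)/(S_up−S_dn) = (46.2963−43.4618)/(26.6400−14.8800) = 0.2410. V = [p*·46.2963 + (1−p*)·43.4618]/1.08 = 42.7063. B = V − Δ·S = 36.9216.
Each (Δ,B) replicates both successor values, so the strategy is self-financing and V0 is arbitrage-free.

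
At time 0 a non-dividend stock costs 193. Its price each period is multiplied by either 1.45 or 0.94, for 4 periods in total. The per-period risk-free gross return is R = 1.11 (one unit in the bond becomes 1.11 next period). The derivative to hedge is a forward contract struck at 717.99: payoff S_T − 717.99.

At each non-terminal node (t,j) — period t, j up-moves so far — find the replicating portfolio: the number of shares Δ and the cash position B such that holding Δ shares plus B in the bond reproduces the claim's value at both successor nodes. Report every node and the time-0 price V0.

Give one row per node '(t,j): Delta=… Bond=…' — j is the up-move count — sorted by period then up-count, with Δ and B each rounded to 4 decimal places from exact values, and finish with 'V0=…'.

(0,0): Delta=1.0000 Bond=-472.9623
(1,0): Delta=1.0000 Bond=-524.9881
(1,1): Delta=1.0000 Bond=-524.9881
(2,0): Delta=1.0000 Bond=-582.7368
(2,1): Delta=1.0000 Bond=-582.7368
(2,2): Delta=1.0000 Bond=-582.7368
(3,0): Delta=1.0000 Bond=-646.8378
(3,1): Delta=1.0000 Bond=-646.8378
(3,2): Delta=1.0000 Bond=-646.8378
(3,3): Delta=1.0000 Bond=-646.8378
V0=-279.9623

No-arbitrage ⇒ martingale measure with p* = (R−d)/(u−d) = 0.3333.
Terminal payoffs: V(4,0)=-567.3055, V(4,1)=-485.5511, V(4,2)=-359.4406, V(4,3)=-164.9085, V(4,4)=135.1677
  t=3,j=0: stock 160.3027 → up 232.4389 (V=-485.5511), down 150.6845 (V=-567.3055). Price -486.5351; hedge Δ=1.0000, bond B=-646.8378.
  t=3,j=1: stock 247.2755 → up 358.5494 (V=-359.4406), down 232.4389 (V=-485.5511). Price -399.5624; hedge Δ=1.0000, bond B=-646.8378.
  t=3,j=2: stock 381.4355 → up 553.0815 (V=-164.9085), down 358.5494 (V=-359.4406). Price -265.4023; hedge Δ=1.0000, bond B=-646.8378.
  t=3,j=3: stock 588.3846 → up 853.1577 (V=135.1677), down 553.0815 (V=-164.9085). Price -58.4532; hedge Δ=1.0000, bond B=-646.8378.
  t=2,j=0: stock 170.5348 → up 247.2755 (V=-399.5624), down 160.3027 (V=-486.5351). Price -412.2020; hedge Δ=1.0000, bond B=-582.7368.
  t=2,j=1: stock 263.0590 → up 381.4355 (V=-265.4023), down 247.2755 (V=-399.5624). Price -319.6778; hedge Δ=1.0000, bond B=-582.7368.
  t=2,j=2: stock 405.7825 → up 588.3846 (V=-58.4532), down 381.4355 (V=-265.4023). Price -176.9543; hedge Δ=1.0000, bond B=-582.7368.
  t=1,j=0: stock 181.4200 → up 263.0590 (V=-319.6778), down 170.5348 (V=-412.2020). Price -343.5681; hedge Δ=1.0000, bond B=-524.9881.
  t=1,j=1: stock 279.8500 → up 405.7825 (V=-176.9543), down 263.0590 (V=-319.6778). Price -245.1381; hedge Δ=1.0000, bond B=-524.9881.
  t=0,j=0: stock 193.0000 → up 279.8500 (V=-245.1381), down 181.4200 (V=-343.5681). Price -279.9623; hedge Δ=1.0000, bond B=-472.9623.
Check: Δ(0,0)·S0 + B(0,0) = -279.9623 = V0.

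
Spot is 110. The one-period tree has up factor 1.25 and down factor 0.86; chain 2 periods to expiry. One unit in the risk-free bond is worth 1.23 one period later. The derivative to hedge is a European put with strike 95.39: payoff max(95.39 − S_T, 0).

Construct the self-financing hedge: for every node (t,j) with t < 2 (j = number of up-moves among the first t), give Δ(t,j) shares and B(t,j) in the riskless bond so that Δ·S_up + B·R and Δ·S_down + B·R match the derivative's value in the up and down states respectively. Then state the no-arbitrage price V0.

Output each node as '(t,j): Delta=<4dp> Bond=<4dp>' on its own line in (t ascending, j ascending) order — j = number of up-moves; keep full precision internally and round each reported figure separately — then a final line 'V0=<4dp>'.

(0,0): Delta=-0.0136 Bond=1.5247
(1,0): Delta=-0.3804 Bond=36.5697
(1,1): Delta=0.0000 Bond=0.0000
V0=0.0244

Risk-neutral probability p* = (R−d)/(u−d) = (1.23−0.86)/(1.25−0.86) = 0.9487.
Terminal payoffs: V(2,0)=14.0340, V(2,1)=0.0000, V(2,2)=0.0000
Node (1,0) S=94.6000: V=(p*·0.0000+(1−p*)·14.0340)/1.23=0.5851; Δ=(0.0000−14.0340)/(118.2500−81.3560)=-0.3804; B=V−Δ·S=36.5697
Node (1,1) S=137.5000: V=(p*·0.0000+(1−p*)·0.0000)/1.23=0.0000; Δ=(0.0000−0.0000)/(171.8750−118.2500)=0.0000; B=V−Δ·S=0.0000
Node (0,0) S=110.0000: V=(p*·0.0000+(1−p*)·0.5851)/1.23=0.0244; Δ=(0.0000−0.5851)/(137.5000−94.6000)=-0.0136; B=V−Δ·S=1.5247
The time-0 hedge costs 0.0244, which is the no-arbitrage price.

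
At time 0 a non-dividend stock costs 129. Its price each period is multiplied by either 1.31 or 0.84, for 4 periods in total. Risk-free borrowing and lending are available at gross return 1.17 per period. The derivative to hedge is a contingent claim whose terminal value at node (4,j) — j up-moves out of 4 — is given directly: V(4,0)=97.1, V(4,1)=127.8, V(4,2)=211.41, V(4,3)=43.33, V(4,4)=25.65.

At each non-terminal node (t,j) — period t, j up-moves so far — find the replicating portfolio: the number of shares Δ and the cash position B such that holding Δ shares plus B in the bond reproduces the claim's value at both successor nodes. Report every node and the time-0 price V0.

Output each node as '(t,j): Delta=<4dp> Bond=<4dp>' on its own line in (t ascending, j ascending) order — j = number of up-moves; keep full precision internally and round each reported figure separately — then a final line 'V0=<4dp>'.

Risk-neutral probability p* = (R−d)/(u−d) = (1.17−0.84)/(1.31−0.84) = 0.7021.
Terminal payoffs: V(4,0)=97.1000, V(4,1)=127.8000, V(4,2)=211.4100, V(4,3)=43.3300, V(4,4)=25.6500
  t=3,j=0: stock 76.4588 → up 100.1610 (V=127.8000), down 64.2254 (V=97.1000). Price 101.4148; hedge Δ=0.8543, bond B=36.0957.
  t=3,j=1: stock 119.2393 → up 156.2035 (V=211.4100), down 100.1610 (V=127.8000). Price 159.4059; hedge Δ=1.4919, bond B=-18.4877.
  t=3,j=2: stock 185.9566 → up 243.6031 (V=43.3300), down 156.2035 (V=211.4100). Price 79.8260; hedge Δ=-1.9231, bond B=437.4430.
  t=3,j=3: stock 290.0037 → up 379.9049 (V=25.6500), down 243.6031 (V=43.3300). Price 26.4243; hedge Δ=-0.1297, bond B=64.0413.
  t=2,j=0: stock 91.0224 → up 119.2393 (V=159.4059), down 76.4588 (V=101.4148). Price 121.4803; hedge Δ=1.3555, bond B=-1.9050.
  t=2,j=1: stock 141.9516 → up 185.9566 (V=79.8260), down 119.2393 (V=159.4059). Price 88.4877; hedge Δ=-1.1928, bond B=257.8067.
  t=2,j=2: stock 221.3769 → up 290.0037 (V=26.4243), down 185.9566 (V=79.8260). Price 36.1805; hedge Δ=-0.5132, bond B=149.8011.
  t=1,j=0: stock 108.3600 → up 141.9516 (V=88.4877), down 91.0224 (V=121.4803). Price 84.0302; hedge Δ=-0.6478, bond B=154.2272.
  t=1,j=1: stock 168.9900 → up 221.3769 (V=36.1805), down 141.9516 (V=88.4877). Price 44.2405; hedge Δ=-0.6586, bond B=155.5325.
  t=0,j=0: stock 129.0000 → up 168.9900 (V=44.2405), down 108.3600 (V=84.0302). Price 47.9425; hedge Δ=-0.6563, bond B=132.6014.
Self-financing check: at every node Δ·S+B equals the discounted successor values.

(0,0): Delta=-0.6563 Bond=132.6014
(1,0): Delta=-0.6478 Bond=154.2272
(1,1): Delta=-0.6586 Bond=155.5325
(2,0): Delta=1.3555 Bond=-1.9050
(2,1): Delta=-1.1928 Bond=257.8067
(2,2): Delta=-0.5132 Bond=149.8011
(3,0): Delta=0.8543 Bond=36.0957
(3,1): Delta=1.4919 Bond=-18.4877
(3,2): Delta=-1.9231 Bond=437.4430
(3,3): Delta=-0.1297 Bond=64.0413
V0=47.9425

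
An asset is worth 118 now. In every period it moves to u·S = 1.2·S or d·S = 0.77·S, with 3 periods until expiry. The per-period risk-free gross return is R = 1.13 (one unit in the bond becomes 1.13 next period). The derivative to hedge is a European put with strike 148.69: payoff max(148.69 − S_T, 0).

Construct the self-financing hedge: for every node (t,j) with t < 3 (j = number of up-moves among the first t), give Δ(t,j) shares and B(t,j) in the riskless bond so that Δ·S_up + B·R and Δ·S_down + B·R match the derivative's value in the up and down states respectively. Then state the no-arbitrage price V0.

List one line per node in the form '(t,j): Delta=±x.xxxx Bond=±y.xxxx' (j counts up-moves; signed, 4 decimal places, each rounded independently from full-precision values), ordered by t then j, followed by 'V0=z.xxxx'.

No-arbitrage ⇒ martingale measure with p* = (R−d)/(u−d) = 0.8372.
Payoff layer (t=3): V(3,0)=94.8191, V(3,1)=64.7354, V(3,2)=17.8516, V(3,3)=0.0000
  t=2,j=0: stock 69.9622 → up 83.9546 (V=64.7354), down 53.8709 (V=94.8191). Price 61.6219; hedge Δ=-1.0000, bond B=131.5841.
  t=2,j=1: stock 109.0320 → up 130.8384 (V=17.8516), down 83.9546 (V=64.7354). Price 22.5521; hedge Δ=-1.0000, bond B=131.5841.
  t=2,j=2: stock 169.9200 → up 203.9040 (V=0.0000), down 130.8384 (V=17.8516). Price 2.5717; hedge Δ=-0.2443, bond B=44.0871.
  t=1,j=0: stock 90.8600 → up 109.0320 (V=22.5521), down 69.9622 (V=61.6219). Price 25.5861; hedge Δ=-1.0000, bond B=116.4461.
  t=1,j=1: stock 141.6000 → up 169.9200 (V=2.5717), down 109.0320 (V=22.5521). Price 5.1543; hedge Δ=-0.3281, bond B=51.6202.
  t=0,j=0: stock 118.0000 → up 141.6000 (V=5.1543), down 90.8600 (V=25.5861). Price 7.5048; hedge Δ=-0.4027, bond B=55.0206.
The time-0 hedge costs 7.5048, which is the no-arbitrage price.

(0,0): Delta=-0.4027 Bond=55.0206
(1,0): Delta=-1.0000 Bond=116.4461
(1,1): Delta=-0.3281 Bond=51.6202
(2,0): Delta=-1.0000 Bond=131.5841
(2,1): Delta=-1.0000 Bond=131.5841
(2,2): Delta=-0.2443 Bond=44.0871
V0=7.5048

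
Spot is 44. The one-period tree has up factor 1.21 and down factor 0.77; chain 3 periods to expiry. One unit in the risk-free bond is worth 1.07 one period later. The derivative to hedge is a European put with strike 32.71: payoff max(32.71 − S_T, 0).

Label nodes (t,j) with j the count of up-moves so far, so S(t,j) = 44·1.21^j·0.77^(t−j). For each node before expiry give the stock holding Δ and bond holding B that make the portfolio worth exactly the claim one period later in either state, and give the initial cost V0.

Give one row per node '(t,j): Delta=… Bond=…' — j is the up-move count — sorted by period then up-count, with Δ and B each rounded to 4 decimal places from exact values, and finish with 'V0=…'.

(0,0): Delta=-0.0748 Bond=3.8175
(1,0): Delta=-0.2779 Bond=10.9640
(1,1): Delta=-0.0145 Bond=0.8743
(2,0): Delta=-1.0000 Bond=30.5701
(2,1): Delta=-0.0634 Bond=2.9402
(2,2): Delta=0.0000 Bond=0.0000
V0=0.5253

No-arbitrage ⇒ martingale measure with p* = (R−d)/(u−d) = 0.6818.
Terminal payoffs: V(3,0)=12.6225, V(3,1)=1.1440, V(3,2)=0.0000, V(3,3)=0.0000
  t=2,j=0: stock 26.0876 → up 31.5660 (V=1.1440), down 20.0875 (V=12.6225). Price 4.4825; hedge Δ=-1.0000, bond B=30.5701.
  t=2,j=1: stock 40.9948 → up 49.6037 (V=0.0000), down 31.5660 (V=1.1440). Price 0.3402; hedge Δ=-0.0634, bond B=2.9402.
  t=2,j=2: stock 64.4204 → up 77.9487 (V=0.0000), down 49.6037 (V=0.0000). Price 0.0000; hedge Δ=0.0000, bond B=0.0000.
  t=1,j=0: stock 33.8800 → up 40.9948 (V=0.3402), down 26.0876 (V=4.4825). Price 1.5497; hedge Δ=-0.2779, bond B=10.9640.
  t=1,j=1: stock 53.2400 → up 64.4204 (V=0.0000), down 40.9948 (V=0.3402). Price 0.1012; hedge Δ=-0.0145, bond B=0.8743.
  t=0,j=0: stock 44.0000 → up 53.2400 (V=0.1012), down 33.8800 (V=1.5497). Price 0.5253; hedge Δ=-0.0748, bond B=3.8175.
Self-financing check: at every node Δ·S+B equals the discounted successor values.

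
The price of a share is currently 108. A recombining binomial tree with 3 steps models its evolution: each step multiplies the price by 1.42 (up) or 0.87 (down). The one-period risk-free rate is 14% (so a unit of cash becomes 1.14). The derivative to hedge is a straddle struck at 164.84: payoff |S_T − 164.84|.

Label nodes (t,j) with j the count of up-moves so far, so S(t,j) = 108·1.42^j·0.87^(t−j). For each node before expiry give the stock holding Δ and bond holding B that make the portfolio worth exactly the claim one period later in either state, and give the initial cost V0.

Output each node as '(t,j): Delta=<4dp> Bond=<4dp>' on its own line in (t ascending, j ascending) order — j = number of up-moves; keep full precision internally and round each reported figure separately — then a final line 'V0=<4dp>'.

Under the risk-neutral measure, an up-move has probability p* = (R−d)/(u−d) = 0.4909 and values discount at R = 1.14.
Terminal payoffs: V(3,0)=93.7217, V(3,1)=48.7618, V(3,2)=24.6209, V(3,3)=144.3951
(2,0): S=81.7452. Δ = (V_up−V_dn)/(S_up−S_dn) = (48.7618−93.7217)/(116.0782−71.1183) = -1.0000. V = [p*·48.7618 + (1−p*)·93.7217]/1.14 = 62.8513. B = V − Δ·S = 144.5965.
(2,1): S=133.4232. Δ = (V_up−V_dn)/(S_up−S_dn) = (24.6209−48.7618)/(189.4609−116.0782) = -0.3290. V = [p*·24.6209 + (1−p*)·48.7618]/1.14 = 32.3779. B = V − Δ·S = 76.2704.
(2,2): S=217.7712. Δ = (V_up−V_dn)/(S_up−S_dn) = (144.3951−24.6209)/(309.2351−189.4609) = 1.0000. V = [p*·144.3951 + (1−p*)·24.6209]/1.14 = 73.1747. B = V − Δ·S = -144.5965.
(1,0): S=93.9600. Δ = (V_up−V_dn)/(S_up−S_dn) = (32.3779−62.8513)/(133.4232−81.7452) = -0.5897. V = [p*·32.3779 + (1−p*)·62.8513]/1.14 = 42.0102. B = V − Δ·S = 97.4163.
(1,1): S=153.3600. Δ = (V_up−V_dn)/(S_up−S_dn) = (73.1747−32.3779)/(217.7712−133.4232) = 0.4837. V = [p*·73.1747 + (1−p*)·32.3779]/1.14 = 45.9697. B = V − Δ·S = -28.2063.
(0,0): S=108.0000. Δ = (V_up−V_dn)/(S_up−S_dn) = (45.9697−42.0102)/(153.3600−93.9600) = 0.0667. V = [p*·45.9697 + (1−p*)·42.0102]/1.14 = 38.5561. B = V − Δ·S = 31.3571.
Check: Δ(0,0)·S0 + B(0,0) = 38.5561 = V0.

(0,0): Delta=0.0667 Bond=31.3571
(1,0): Delta=-0.5897 Bond=97.4163
(1,1): Delta=0.4837 Bond=-28.2063
(2,0): Delta=-1.0000 Bond=144.5965
(2,1): Delta=-0.3290 Bond=76.2704
(2,2): Delta=1.0000 Bond=-144.5965
V0=38.5561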